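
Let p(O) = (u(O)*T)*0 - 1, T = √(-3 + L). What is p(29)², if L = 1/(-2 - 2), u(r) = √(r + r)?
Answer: 1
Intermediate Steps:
u(r) = √2*√r (u(r) = √(2*r) = √2*√r)
L = -¼ (L = 1/(-4) = -¼ ≈ -0.25000)
T = I*√13/2 (T = √(-3 - ¼) = √(-13/4) = I*√13/2 ≈ 1.8028*I)
p(O) = -1 (p(O) = ((√2*√O)*(I*√13/2))*0 - 1 = (I*√26*√O/2)*0 - 1 = 0 - 1 = -1)
p(29)² = (-1)² = 1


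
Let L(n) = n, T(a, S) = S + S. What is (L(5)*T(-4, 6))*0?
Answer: 0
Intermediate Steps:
T(a, S) = 2*S
(L(5)*T(-4, 6))*0 = (5*(2*6))*0 = (5*12)*0 = 60*0 = 0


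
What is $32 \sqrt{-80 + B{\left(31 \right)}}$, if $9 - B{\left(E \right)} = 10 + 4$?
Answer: $32 i \sqrt{85} \approx 295.03 i$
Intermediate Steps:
$B{\left(E \right)} = -5$ ($B{\left(E \right)} = 9 - \left(10 + 4\right) = 9 - 14 = -5$)
$32 \sqrt{-80 + B{\left(31 \right)}} = 32 \sqrt{-80 - 5} = 32 \sqrt{-85} = 32 i \sqrt{85}$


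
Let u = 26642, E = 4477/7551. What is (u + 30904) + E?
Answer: 434534323/7551 ≈ 57547.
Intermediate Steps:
E = 4477/7551 (E = 4477*(1/7551) = 4477/7551 ≈ 0.59290)
(u + 30904) + E = (26642 + 30904) + 4477/7551 = 57546 + 4477/7551 = 434534323/7551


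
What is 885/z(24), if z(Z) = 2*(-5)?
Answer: -177/2 ≈ -88.500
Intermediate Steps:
z(Z) = -10
885/z(24) = 885/(-10) = 885*(-⅒) = -177/2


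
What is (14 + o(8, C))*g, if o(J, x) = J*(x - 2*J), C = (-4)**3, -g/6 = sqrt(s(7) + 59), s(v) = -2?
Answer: 3756*sqrt(57) ≈ 28357.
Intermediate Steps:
g = -6*sqrt(57) (g = -6*sqrt(-2 + 59) = -6*sqrt(57) ≈ -45.299)
C = -64
(14 + o(8, C))*g = (14 + 8*(-64 - 2*8))*(-6*sqrt(57)) = (14 + 8*(-64 - 16))*(-6*sqrt(57)) = (14 + 8*(-80))*(-6*sqrt(57)) = (14 - 640)*(-6*sqrt(57)) = -(-3756)*sqrt(57) = 3756*sqrt(57)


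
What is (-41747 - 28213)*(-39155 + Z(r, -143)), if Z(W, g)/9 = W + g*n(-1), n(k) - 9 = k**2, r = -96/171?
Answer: 69160427160/19 ≈ 3.6400e+9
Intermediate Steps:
r = -32/57 (r = -96*1/171 = -32/57 ≈ -0.56140)
n(k) = 9 + k**2
Z(W, g) = 9*W + 90*g (Z(W, g) = 9*(W + g*(9 + (-1)**2)) = 9*(W + g*(9 + 1)) = 9*(W + g*10) = 9*(W + 10*g) = 9*W + 90*g)
(-41747 - 28213)*(-39155 + Z(r, -143)) = (-41747 - 28213)*(-39155 + (9*(-32/57) + 90*(-143))) = -69960*(-39155 + (-96/19 - 12870)) = -69960*(-39155 - 244626/19) = -69960*(-988571/19) = 69160427160/19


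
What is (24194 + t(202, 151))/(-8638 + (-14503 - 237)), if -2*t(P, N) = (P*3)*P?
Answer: 18506/11689 ≈ 1.5832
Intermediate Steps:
t(P, N) = -3*P²/2 (t(P, N) = -P*3*P/2 = -3*P*P/2 = -3*P²/2)
(24194 + t(202, 151))/(-8638 + (-14503 - 237)) = (24194 - 3/2*202²)/(-8638 + (-14503 - 237)) = (24194 - 3/2*40804)/(-8638 - 14740) = (24194 - 61206)/(-23378) = -37012*(-1/23378) = 18506/11689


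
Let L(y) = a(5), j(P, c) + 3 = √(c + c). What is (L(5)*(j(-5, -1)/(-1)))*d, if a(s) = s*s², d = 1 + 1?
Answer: 750 - 250*I*√2 ≈ 750.0 - 353.55*I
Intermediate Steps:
j(P, c) = -3 + √2*√c (j(P, c) = -3 + √(c + c) = -3 + √(2*c) = -3 + √2*√c)
d = 2
a(s) = s³
L(y) = 125 (L(y) = 5³ = 125)
(L(5)*(j(-5, -1)/(-1)))*d = (125*((-3 + √2*√(-1))/(-1)))*2 = (125*((-3 + √2*I)*(-1)))*2 = (125*((-3 + I*√2)*(-1)))*2 = (125*(3 - I*√2))*2 = (375 - 125*I*√2)*2 = 750 - 250*I*√2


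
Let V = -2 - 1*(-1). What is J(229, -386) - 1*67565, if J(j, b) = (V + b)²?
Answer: 82204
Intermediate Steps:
V = -1 (V = -2 + 1 = -1)
J(j, b) = (-1 + b)²
J(229, -386) - 1*67565 = (-1 - 386)² - 1*67565 = (-387)² - 67565 = 149769 - 67565 = 82204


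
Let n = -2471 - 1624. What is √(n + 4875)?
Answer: 2*√195 ≈ 27.928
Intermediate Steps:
n = -4095
√(n + 4875) = √(-4095 + 4875) = √780 = 2*√195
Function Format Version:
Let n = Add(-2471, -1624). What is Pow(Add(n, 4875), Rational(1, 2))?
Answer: Mul(2, Pow(195, Rational(1, 2))) ≈ 27.928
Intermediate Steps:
n = -4095
Pow(Add(n, 4875), Rational(1, 2)) = Pow(Add(-4095, 4875), Rational(1, 2)) = Pow(780, Rational(1, 2)) = Mul(2, Pow(195, Rational(1, 2)))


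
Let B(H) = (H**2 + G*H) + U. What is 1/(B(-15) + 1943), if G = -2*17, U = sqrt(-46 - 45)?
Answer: 206/551675 - I*sqrt(91)/7171775 ≈ 0.00037341 - 1.3301e-6*I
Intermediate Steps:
U = I*sqrt(91) (U = sqrt(-91) = I*sqrt(91) ≈ 9.5394*I)
G = -34
B(H) = H**2 - 34*H + I*sqrt(91) (B(H) = (H**2 - 34*H) + I*sqrt(91) = H**2 - 34*H + I*sqrt(91))
1/(B(-15) + 1943) = 1/(((-15)**2 - 34*(-15) + I*sqrt(91)) + 1943) = 1/((225 + 510 + I*sqrt(91)) + 1943) = 1/((735 + I*sqrt(91)) + 1943) = 1/(2678 + I*sqrt(91))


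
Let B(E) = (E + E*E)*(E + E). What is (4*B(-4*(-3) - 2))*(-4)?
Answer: -35200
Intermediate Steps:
B(E) = 2*E*(E + E²) (B(E) = (E + E²)*(2*E) = 2*E*(E + E²))
(4*B(-4*(-3) - 2))*(-4) = (4*(2*(-4*(-3) - 2)²*(1 + (-4*(-3) - 2))))*(-4) = (4*(2*(12 - 2)²*(1 + (12 - 2))))*(-4) = (4*(2*10²*(1 + 10)))*(-4) = (4*(2*100*11))*(-4) = (4*2200)*(-4) = 8800*(-4) = -35200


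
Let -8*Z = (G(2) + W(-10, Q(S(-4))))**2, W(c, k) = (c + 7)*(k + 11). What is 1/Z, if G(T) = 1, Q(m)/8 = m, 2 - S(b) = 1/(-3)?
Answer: -1/968 ≈ -0.0010331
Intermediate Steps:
S(b) = 7/3 (S(b) = 2 - 1/(-3) = 2 - 1*(-1/3) = 2 + 1/3 = 7/3)
Q(m) = 8*m
W(c, k) = (7 + c)*(11 + k)
Z = -968 (Z = -(1 + (77 + 7*(8*(7/3)) + 11*(-10) - 80*7/3))**2/8 = -(1 + (77 + 7*(56/3) - 110 - 10*56/3))**2/8 = -(1 + (77 + 392/3 - 110 - 560/3))**2/8 = -(1 - 89)**2/8 = -1/8*(-88)**2 = -1/8*7744 = -968)
1/Z = 1/(-968) = -1/968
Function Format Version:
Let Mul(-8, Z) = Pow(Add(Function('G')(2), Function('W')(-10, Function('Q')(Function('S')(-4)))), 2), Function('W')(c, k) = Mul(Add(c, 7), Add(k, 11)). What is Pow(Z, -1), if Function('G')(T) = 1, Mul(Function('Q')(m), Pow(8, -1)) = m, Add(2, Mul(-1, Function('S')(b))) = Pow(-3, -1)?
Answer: Rational(-1, 968) ≈ -0.0010331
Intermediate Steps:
Function('S')(b) = Rational(7, 3) (Function('S')(b) = Add(2, Mul(-1, Pow(-3, -1))) = Add(2, Mul(-1, Rational(-1, 3))) = Add(2, Rational(1, 3)) = Rational(7, 3))
Function('Q')(m) = Mul(8, m)
Function('W')(c, k) = Mul(Add(7, c), Add(11, k))
Z = -968 (Z = Mul(Rational(-1, 8), Pow(Add(1, Add(77, Mul(7, Mul(8, Rational(7, 3))), Mul(11, -10), Mul(-10, Mul(8, Rational(7, 3))))), 2)) = Mul(Rational(-1, 8), Pow(Add(1, Add(77, Mul(7, Rational(56, 3)), -110, Mul(-10, Rational(56, 3)))), 2)) = Mul(Rational(-1, 8), Pow(Add(1, Add(77, Rational(392, 3), -110, Rational(-560, 3))), 2)) = Mul(Rational(-1, 8), Pow(Add(1, -89), 2)) = Mul(Rational(-1, 8), Pow(-88, 2)) = Mul(Rational(-1, 8), 7744) = -968)
Pow(Z, -1) = Pow(-968, -1) = Rational(-1, 968)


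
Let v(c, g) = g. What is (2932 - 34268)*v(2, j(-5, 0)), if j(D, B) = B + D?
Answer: 156680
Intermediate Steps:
(2932 - 34268)*v(2, j(-5, 0)) = (2932 - 34268)*(0 - 5) = -31336*(-5) = 156680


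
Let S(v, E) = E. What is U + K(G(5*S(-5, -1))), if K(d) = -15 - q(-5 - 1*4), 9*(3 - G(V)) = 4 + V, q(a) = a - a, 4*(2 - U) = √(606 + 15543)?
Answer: -13 - √16149/4 ≈ -44.770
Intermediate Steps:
U = 2 - √16149/4 (U = 2 - √(606 + 15543)/4 = 2 - √16149/4 ≈ -29.770)
q(a) = 0
G(V) = 23/9 - V/9 (G(V) = 3 - (4 + V)/9 = 3 + (-4/9 - V/9) = 23/9 - V/9)
K(d) = -15 (K(d) = -15 - 1*0 = -15 + 0 = -15)
U + K(G(5*S(-5, -1))) = (2 - √16149/4) - 15 = -13 - √16149/4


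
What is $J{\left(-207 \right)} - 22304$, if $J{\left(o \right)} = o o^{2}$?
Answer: $-8892047$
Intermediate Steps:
$J{\left(o \right)} = o^{3}$
$J{\left(-207 \right)} - 22304 = \left(-207\right)^{3} - 22304 = -8869743 - 22304 = -8892047$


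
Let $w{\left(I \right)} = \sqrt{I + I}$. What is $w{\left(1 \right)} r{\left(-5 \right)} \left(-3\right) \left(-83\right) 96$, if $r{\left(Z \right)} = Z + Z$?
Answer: $- 239040 \sqrt{2} \approx -3.3805 \cdot 10^{5}$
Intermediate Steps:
$r{\left(Z \right)} = 2 Z$
$w{\left(I \right)} = \sqrt{2} \sqrt{I}$ ($w{\left(I \right)} = \sqrt{2 I} = \sqrt{2} \sqrt{I}$)
$w{\left(1 \right)} r{\left(-5 \right)} \left(-3\right) \left(-83\right) 96 = \sqrt{2} \sqrt{1} \cdot 2 \left(-5\right) \left(-3\right) \left(-83\right) 96 = \sqrt{2} \cdot 1 \left(-10\right) \left(-3\right) \left(-83\right) 96 = \sqrt{2} \left(-10\right) \left(-3\right) \left(-83\right) 96 = - 10 \sqrt{2} \left(-3\right) \left(-83\right) 96 = 30 \sqrt{2} \left(-83\right) 96 = - 2490 \sqrt{2} \cdot 96 = - 239040 \sqrt{2}$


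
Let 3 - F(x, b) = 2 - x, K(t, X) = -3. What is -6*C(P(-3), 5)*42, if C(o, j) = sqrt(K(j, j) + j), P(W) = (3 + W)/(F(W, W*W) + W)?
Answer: -252*sqrt(2) ≈ -356.38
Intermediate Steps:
F(x, b) = 1 + x (F(x, b) = 3 - (2 - x) = 3 + (-2 + x) = 1 + x)
P(W) = (3 + W)/(1 + 2*W) (P(W) = (3 + W)/((1 + W) + W) = (3 + W)/(1 + 2*W))
C(o, j) = sqrt(-3 + j)
-6*C(P(-3), 5)*42 = -6*sqrt(-3 + 5)*42 = -6*sqrt(2)*42 = -252*sqrt(2)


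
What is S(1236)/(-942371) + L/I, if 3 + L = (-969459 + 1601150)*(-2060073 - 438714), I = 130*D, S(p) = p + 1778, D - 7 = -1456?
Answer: 49583203812257168/5917147509 ≈ 8.3796e+6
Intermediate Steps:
D = -1449 (D = 7 - 1456 = -1449)
S(p) = 1778 + p
I = -188370 (I = 130*(-1449) = -188370)
L = -1578461258820 (L = -3 + (-969459 + 1601150)*(-2060073 - 438714) = -3 + 631691*(-2498787) = -3 - 1578461258817 = -1578461258820)
S(1236)/(-942371) + L/I = (1778 + 1236)/(-942371) - 1578461258820/(-188370) = 3014*(-1/942371) - 1578461258820*(-1/188370) = -3014/942371 + 52615375294/6279 = 49583203812257168/5917147509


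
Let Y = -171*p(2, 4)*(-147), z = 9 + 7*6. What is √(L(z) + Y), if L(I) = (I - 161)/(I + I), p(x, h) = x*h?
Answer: √523047891/51 ≈ 448.44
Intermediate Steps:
p(x, h) = h*x
z = 51 (z = 9 + 42 = 51)
L(I) = (-161 + I)/(2*I) (L(I) = (-161 + I)/((2*I)) = (-161 + I)*(1/(2*I)) = (-161 + I)/(2*I))
Y = 201096 (Y = -684*2*(-147) = -171*8*(-147) = -1368*(-147) = 201096)
√(L(z) + Y) = √((½)*(-161 + 51)/51 + 201096) = √((½)*(1/51)*(-110) + 201096) = √(-55/51 + 201096) = √(10255841/51) = √523047891/51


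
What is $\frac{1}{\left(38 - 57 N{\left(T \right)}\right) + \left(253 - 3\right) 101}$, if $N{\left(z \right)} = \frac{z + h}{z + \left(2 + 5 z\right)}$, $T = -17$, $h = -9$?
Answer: $\frac{50}{1263659} \approx 3.9568 \cdot 10^{-5}$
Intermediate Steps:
$N{\left(z \right)} = \frac{-9 + z}{2 + 6 z}$ ($N{\left(z \right)} = \frac{z - 9}{z + \left(2 + 5 z\right)} = \frac{-9 + z}{2 + 6 z}$)
$\frac{1}{\left(38 - 57 N{\left(T \right)}\right) + \left(253 - 3\right) 101} = \frac{1}{\left(38 - 57 \frac{-9 - 17}{2 \left(1 + 3 \left(-17\right)\right)}\right) + \left(253 - 3\right) 101} = \frac{1}{\left(38 - 57 \cdot \frac{1}{2} \frac{1}{1 - 51} \left(-26\right)\right) + 250 \cdot 101} = \frac{1}{\left(38 - 57 \cdot \frac{1}{2} \frac{1}{-50} \left(-26\right)\right) + 25250} = \frac{1}{\left(38 - 57 \cdot \frac{1}{2} \left(- \frac{1}{50}\right) \left(-26\right)\right) + 25250} = \frac{1}{\left(38 - \frac{741}{50}\right) + 25250} = \frac{1}{\frac{1159}{50} + 25250} = \frac{1}{\frac{1263659}{50}} = \frac{50}{1263659}$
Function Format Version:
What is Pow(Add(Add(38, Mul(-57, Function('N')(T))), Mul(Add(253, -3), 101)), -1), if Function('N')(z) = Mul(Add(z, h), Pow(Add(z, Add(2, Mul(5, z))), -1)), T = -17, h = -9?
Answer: Rational(50, 1263659) ≈ 3.9568e-5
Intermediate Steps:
Function('N')(z) = Mul(Pow(Add(2, Mul(6, z)), -1), Add(-9, z)) (Function('N')(z) = Mul(Add(z, -9), Pow(Add(z, Add(2, Mul(5, z))), -1)) = Mul(Add(-9, z), Pow(Add(2, Mul(6, z)), -1)) = Mul(Pow(Add(2, Mul(6, z)), -1), Add(-9, z)))
Pow(Add(Add(38, Mul(-57, Function('N')(T))), Mul(Add(253, -3), 101)), -1) = Pow(Add(Add(38, Mul(-57, Mul(Rational(1, 2), Pow(Add(1, Mul(3, -17)), -1), Add(-9, -17)))), Mul(Add(253, -3), 101)), -1) = Pow(Add(Add(38, Mul(-57, Mul(Rational(1, 2), Pow(Add(1, -51), -1), -26))), Mul(250, 101)), -1) = Pow(Add(Add(38, Mul(-57, Mul(Rational(1, 2), Pow(-50, -1), -26))), 25250), -1) = Pow(Add(Add(38, Mul(-57, Mul(Rational(1, 2), Rational(-1, 50), -26))), 25250), -1) = Pow(Add(Add(38, Mul(-57, Rational(13, 50))), 25250), -1) = Pow(Add(Add(38, Rational(-741, 50)), 25250), -1) = Pow(Add(Rational(1159, 50), 25250), -1) = Pow(Rational(1263659, 50), -1) = Rational(50, 1263659)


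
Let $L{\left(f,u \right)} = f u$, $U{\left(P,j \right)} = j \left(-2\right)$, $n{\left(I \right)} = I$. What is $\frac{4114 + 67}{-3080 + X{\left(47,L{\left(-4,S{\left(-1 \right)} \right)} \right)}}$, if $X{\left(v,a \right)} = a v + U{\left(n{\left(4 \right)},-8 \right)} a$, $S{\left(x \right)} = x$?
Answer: $- \frac{4181}{2828} \approx -1.4784$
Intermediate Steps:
$U{\left(P,j \right)} = - 2 j$
$X{\left(v,a \right)} = 16 a + a v$ ($X{\left(v,a \right)} = a v + \left(-2\right) \left(-8\right) a = a v + 16 a = 16 a + a v$)
$\frac{4114 + 67}{-3080 + X{\left(47,L{\left(-4,S{\left(-1 \right)} \right)} \right)}} = \frac{4114 + 67}{-3080 + \left(-4\right) \left(-1\right) \left(16 + 47\right)} = \frac{4181}{-3080 + 4 \cdot 63} = \frac{4181}{-3080 + 252} = \frac{4181}{-2828} = 4181 \left(- \frac{1}{2828}\right) = - \frac{4181}{2828}$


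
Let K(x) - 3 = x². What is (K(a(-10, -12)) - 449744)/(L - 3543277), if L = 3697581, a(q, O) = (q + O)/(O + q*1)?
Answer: -112435/38576 ≈ -2.9146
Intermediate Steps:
a(q, O) = 1 (a(q, O) = (O + q)/(O + q) = 1)
K(x) = 3 + x²
(K(a(-10, -12)) - 449744)/(L - 3543277) = ((3 + 1²) - 449744)/(3697581 - 3543277) = ((3 + 1) - 449744)/154304 = (4 - 449744)*(1/154304) = -449740*1/154304 = -112435/38576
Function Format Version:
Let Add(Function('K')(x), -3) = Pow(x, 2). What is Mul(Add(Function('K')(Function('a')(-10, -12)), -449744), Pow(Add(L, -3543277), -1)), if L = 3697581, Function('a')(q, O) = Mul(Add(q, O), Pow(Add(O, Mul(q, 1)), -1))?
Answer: Rational(-112435, 38576) ≈ -2.9146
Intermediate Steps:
Function('a')(q, O) = 1 (Function('a')(q, O) = Mul(Add(O, q), Pow(Add(O, q), -1)) = 1)
Function('K')(x) = Add(3, Pow(x, 2))
Mul(Add(Function('K')(Function('a')(-10, -12)), -449744), Pow(Add(L, -3543277), -1)) = Mul(Add(Add(3, Pow(1, 2)), -449744), Pow(Add(3697581, -3543277), -1)) = Mul(Add(Add(3, 1), -449744), Pow(154304, -1)) = Mul(Add(4, -449744), Rational(1, 154304)) = Mul(-449740, Rational(1, 154304)) = Rational(-112435, 38576)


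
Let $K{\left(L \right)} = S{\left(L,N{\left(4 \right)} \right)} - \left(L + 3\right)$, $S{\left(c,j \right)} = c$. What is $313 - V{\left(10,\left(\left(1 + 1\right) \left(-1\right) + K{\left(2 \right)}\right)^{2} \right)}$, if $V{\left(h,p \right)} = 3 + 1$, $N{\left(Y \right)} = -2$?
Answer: $309$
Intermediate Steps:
$K{\left(L \right)} = -3$ ($K{\left(L \right)} = L - \left(L + 3\right) = L - \left(3 + L\right) = -3$)
$V{\left(h,p \right)} = 4$
$313 - V{\left(10,\left(\left(1 + 1\right) \left(-1\right) + K{\left(2 \right)}\right)^{2} \right)} = 313 - 4 = 309$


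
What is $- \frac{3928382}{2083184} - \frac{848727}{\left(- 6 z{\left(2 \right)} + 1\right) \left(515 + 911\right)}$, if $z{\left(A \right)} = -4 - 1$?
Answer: $- \frac{485428140365}{23022307976} \approx -21.085$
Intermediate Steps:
$z{\left(A \right)} = -5$
$- \frac{3928382}{2083184} - \frac{848727}{\left(- 6 z{\left(2 \right)} + 1\right) \left(515 + 911\right)} = - \frac{3928382}{2083184} - \frac{848727}{\left(\left(-6\right) \left(-5\right) + 1\right) \left(515 + 911\right)} = \left(-3928382\right) \frac{1}{2083184} - \frac{848727}{\left(30 + 1\right) 1426} = - \frac{1964191}{1041592} - \frac{848727}{31 \cdot 1426} = - \frac{1964191}{1041592} - \frac{848727}{44206} = - \frac{485428140365}{23022307976}$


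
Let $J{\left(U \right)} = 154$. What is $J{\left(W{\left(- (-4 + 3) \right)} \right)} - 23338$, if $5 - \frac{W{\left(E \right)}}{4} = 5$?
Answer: $-23184$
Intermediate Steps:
$W{\left(E \right)} = 0$ ($W{\left(E \right)} = 20 - 20 = 0$)
$J{\left(W{\left(- (-4 + 3) \right)} \right)} - 23338 = 154 - 23338 = -23184$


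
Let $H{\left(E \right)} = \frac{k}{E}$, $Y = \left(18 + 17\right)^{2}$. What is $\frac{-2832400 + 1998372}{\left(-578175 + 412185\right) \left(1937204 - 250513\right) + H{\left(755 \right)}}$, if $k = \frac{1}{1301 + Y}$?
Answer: $\frac{122353832280}{41072808287977823} \approx 2.9789 \cdot 10^{-6}$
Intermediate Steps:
$Y = 1225$ ($Y = 35^{2} = 1225$)
$k = \frac{1}{2526}$ ($k = \frac{1}{1301 + 1225} = \frac{1}{2526} \approx 0.00039588$)
$H{\left(E \right)} = \frac{1}{2526 E}$
$\frac{-2832400 + 1998372}{\left(-578175 + 412185\right) \left(1937204 - 250513\right) + H{\left(755 \right)}} = \frac{-2832400 + 1998372}{\left(-578175 + 412185\right) \left(1937204 - 250513\right) + \frac{1}{2526 \cdot 755}} = - \frac{834028}{\left(-165990\right) 1686691 + \frac{1}{2526} \cdot \frac{1}{755}} = - \frac{834028}{-279973839090 + \frac{1}{1907130}} = - \frac{834028}{- \frac{533946507743711699}{1907130}} = \left(-834028\right) \left(- \frac{1907130}{533946507743711699}\right) = \frac{122353832280}{41072808287977823}$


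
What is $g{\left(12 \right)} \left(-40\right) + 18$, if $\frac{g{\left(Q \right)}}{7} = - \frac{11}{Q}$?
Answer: $\frac{824}{3} \approx 274.67$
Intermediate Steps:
$g{\left(Q \right)} = - \frac{77}{Q}$ ($g{\left(Q \right)} = 7 \left(- \frac{11}{Q}\right) = - \frac{77}{Q}$)
$g{\left(12 \right)} \left(-40\right) + 18 = - \frac{77}{12} \left(-40\right) + 18 = \left(-77\right) \frac{1}{12} \left(-40\right) + 18 = \left(- \frac{77}{12}\right) \left(-40\right) + 18 = \frac{770}{3} + 18 = \frac{824}{3}$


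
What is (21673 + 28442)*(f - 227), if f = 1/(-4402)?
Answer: -50077664325/4402 ≈ -1.1376e+7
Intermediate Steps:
f = -1/4402 ≈ -0.00022717
(21673 + 28442)*(f - 227) = (21673 + 28442)*(-1/4402 - 227) = 50115*(-999255/4402) = -50077664325/4402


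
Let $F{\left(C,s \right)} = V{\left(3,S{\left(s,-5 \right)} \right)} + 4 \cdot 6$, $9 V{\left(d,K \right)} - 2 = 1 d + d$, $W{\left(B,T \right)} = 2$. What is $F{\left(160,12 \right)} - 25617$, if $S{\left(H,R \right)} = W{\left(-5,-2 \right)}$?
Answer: $- \frac{230329}{9} \approx -25592.0$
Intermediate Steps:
$S{\left(H,R \right)} = 2$
$V{\left(d,K \right)} = \frac{2}{9} + \frac{2 d}{9}$ ($V{\left(d,K \right)} = \frac{2}{9} + \frac{1 d + d}{9} = \frac{2}{9} + \frac{d + d}{9} = \frac{2}{9} + \frac{2 d}{9}$)
$F{\left(C,s \right)} = \frac{224}{9}$ ($F{\left(C,s \right)} = \left(\frac{2}{9} + \frac{2}{9} \cdot 3\right) + 4 \cdot 6 = \left(\frac{2}{9} + \frac{2}{3}\right) + 24 = \frac{8}{9} + 24 = \frac{224}{9}$)
$F{\left(160,12 \right)} - 25617 = \frac{224}{9} - 25617 = - \frac{230329}{9}$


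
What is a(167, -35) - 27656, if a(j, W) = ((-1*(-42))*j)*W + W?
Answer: -273181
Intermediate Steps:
a(j, W) = W + 42*W*j (a(j, W) = (42*j)*W + W = 42*W*j + W = W + 42*W*j)
a(167, -35) - 27656 = -35*(1 + 42*167) - 27656 = -35*(1 + 7014) - 27656 = -35*7015 - 27656 = -245525 - 27656 = -273181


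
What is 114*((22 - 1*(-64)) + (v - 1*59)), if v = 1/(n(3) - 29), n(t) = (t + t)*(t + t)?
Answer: 21660/7 ≈ 3094.3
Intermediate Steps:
n(t) = 4*t² (n(t) = (2*t)*(2*t) = 4*t²)
v = ⅐ (v = 1/(4*3² - 29) = 1/(4*9 - 29) = 1/(36 - 29) = 1/7 = ⅐ ≈ 0.14286)
114*((22 - 1*(-64)) + (v - 1*59)) = 114*((22 - 1*(-64)) + (⅐ - 1*59)) = 114*((22 + 64) + (⅐ - 59)) = 114*(86 - 412/7) = 114*(190/7) = 21660/7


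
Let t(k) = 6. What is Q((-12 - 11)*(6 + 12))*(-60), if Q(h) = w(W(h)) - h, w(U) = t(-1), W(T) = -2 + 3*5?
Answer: -25200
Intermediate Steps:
W(T) = 13 (W(T) = -2 + 15 = 13)
w(U) = 6
Q(h) = 6 - h
Q((-12 - 11)*(6 + 12))*(-60) = (6 - (-12 - 11)*(6 + 12))*(-60) = (6 - (-23)*18)*(-60) = (6 - 1*(-414))*(-60) = (6 + 414)*(-60) = 420*(-60) = -25200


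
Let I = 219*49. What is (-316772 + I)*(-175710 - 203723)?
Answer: 116122054753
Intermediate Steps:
I = 10731
(-316772 + I)*(-175710 - 203723) = (-316772 + 10731)*(-175710 - 203723) = -306041*(-379433) = 116122054753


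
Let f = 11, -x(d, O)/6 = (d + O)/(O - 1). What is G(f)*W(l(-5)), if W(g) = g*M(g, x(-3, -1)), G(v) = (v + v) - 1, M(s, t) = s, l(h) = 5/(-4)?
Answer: 525/16 ≈ 32.813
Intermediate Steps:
x(d, O) = -6*(O + d)/(-1 + O) (x(d, O) = -6*(d + O)/(O - 1) = -6*(O + d)/(-1 + O))
l(h) = -5/4 (l(h) = 5*(-¼) = -5/4)
G(v) = -1 + 2*v (G(v) = 2*v - 1 = -1 + 2*v)
W(g) = g² (W(g) = g*g = g²)
G(f)*W(l(-5)) = (-1 + 2*11)*(-5/4)² = (-1 + 22)*(25/16) = 21*(25/16) = 525/16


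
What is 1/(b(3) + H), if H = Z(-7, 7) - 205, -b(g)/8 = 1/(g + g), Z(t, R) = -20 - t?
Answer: -3/658 ≈ -0.0045593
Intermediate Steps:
b(g) = -4/g (b(g) = -8/(g + g) = -8*1/(2*g) = -4/g)
H = -218 (H = (-20 - 1*(-7)) - 205 = (-20 + 7) - 205 = -13 - 205 = -218)
1/(b(3) + H) = 1/(-4/3 - 218) = 1/(-658/3) = -3/658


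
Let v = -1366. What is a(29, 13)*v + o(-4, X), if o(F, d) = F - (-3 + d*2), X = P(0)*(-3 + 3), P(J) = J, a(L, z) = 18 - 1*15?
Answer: -4099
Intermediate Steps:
a(L, z) = 3 (a(L, z) = 18 - 15 = 3)
X = 0 (X = 0*(-3 + 3) = 0*0 = 0)
o(F, d) = 3 + F - 2*d (o(F, d) = F - (-3 + 2*d) = F + (3 - 2*d) = 3 + F - 2*d)
a(29, 13)*v + o(-4, X) = 3*(-1366) + (3 - 4 - 2*0) = -4098 + (3 - 4 + 0) = -4098 - 1 = -4099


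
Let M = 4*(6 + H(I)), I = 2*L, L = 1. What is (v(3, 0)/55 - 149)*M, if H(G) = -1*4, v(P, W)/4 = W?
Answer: -1192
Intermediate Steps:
v(P, W) = 4*W
I = 2 (I = 2*1 = 2)
H(G) = -4
M = 8 (M = 4*(6 - 4) = 4*2 = 8)
(v(3, 0)/55 - 149)*M = ((4*0)/55 - 149)*8 = (0*(1/55) - 149)*8 = (0 - 149)*8 = -149*8 = -1192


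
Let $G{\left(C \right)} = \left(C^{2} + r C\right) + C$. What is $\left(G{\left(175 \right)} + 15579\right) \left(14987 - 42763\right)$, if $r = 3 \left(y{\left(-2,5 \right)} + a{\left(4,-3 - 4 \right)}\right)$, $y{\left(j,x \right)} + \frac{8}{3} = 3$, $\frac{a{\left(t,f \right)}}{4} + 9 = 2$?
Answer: $-884776704$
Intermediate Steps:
$a{\left(t,f \right)} = -28$ ($a{\left(t,f \right)} = -36 + 4 \cdot 2 = -36 + 8 = -28$)
$y{\left(j,x \right)} = \frac{1}{3}$ ($y{\left(j,x \right)} = - \frac{8}{3} + 3 = \frac{1}{3}$)
$r = -83$ ($r = 3 \left(\frac{1}{3} - 28\right) = 3 \left(- \frac{83}{3}\right) = -83$)
$G{\left(C \right)} = C^{2} - 82 C$ ($G{\left(C \right)} = \left(C^{2} - 83 C\right) + C = C^{2} - 82 C$)
$\left(G{\left(175 \right)} + 15579\right) \left(14987 - 42763\right) = \left(175 \left(-82 + 175\right) + 15579\right) \left(14987 - 42763\right) = \left(175 \cdot 93 + 15579\right) \left(-27776\right) = \left(16275 + 15579\right) \left(-27776\right) = 31854 \left(-27776\right) = -884776704$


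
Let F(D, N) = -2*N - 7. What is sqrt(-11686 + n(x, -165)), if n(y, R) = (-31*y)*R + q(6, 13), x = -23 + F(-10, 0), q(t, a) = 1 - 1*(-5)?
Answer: 7*I*sqrt(3370) ≈ 406.36*I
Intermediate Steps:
F(D, N) = -7 - 2*N
q(t, a) = 6 (q(t, a) = 1 + 5 = 6)
x = -30 (x = -23 + (-7 - 2*0) = -23 + (-7 + 0) = -23 - 7 = -30)
n(y, R) = 6 - 31*R*y (n(y, R) = (-31*y)*R + 6 = -31*R*y + 6 = 6 - 31*R*y)
sqrt(-11686 + n(x, -165)) = sqrt(-11686 + (6 - 31*(-165)*(-30))) = sqrt(-11686 + (6 - 153450)) = sqrt(-11686 - 153444) = sqrt(-165130) = 7*I*sqrt(3370)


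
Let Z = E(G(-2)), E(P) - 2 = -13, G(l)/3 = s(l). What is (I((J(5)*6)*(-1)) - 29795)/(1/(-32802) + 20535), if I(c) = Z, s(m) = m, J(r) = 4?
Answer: -977696412/673589069 ≈ -1.4515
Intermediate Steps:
G(l) = 3*l
E(P) = -11 (E(P) = 2 - 13 = -11)
Z = -11
I(c) = -11
(I((J(5)*6)*(-1)) - 29795)/(1/(-32802) + 20535) = (-11 - 29795)/(1/(-32802) + 20535) = -29806/(-1/32802 + 20535) = -29806/673589069/32802 = -29806*32802/673589069 = -977696412/673589069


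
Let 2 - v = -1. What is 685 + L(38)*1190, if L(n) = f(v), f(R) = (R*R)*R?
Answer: 32815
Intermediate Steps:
v = 3 (v = 2 - 1*(-1) = 2 + 1 = 3)
f(R) = R³ (f(R) = R²*R = R³)
L(n) = 27 (L(n) = 3³ = 27)
685 + L(38)*1190 = 685 + 27*1190 = 685 + 32130 = 32815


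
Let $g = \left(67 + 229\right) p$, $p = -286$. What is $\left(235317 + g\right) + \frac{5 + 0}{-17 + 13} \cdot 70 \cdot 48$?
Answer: $146461$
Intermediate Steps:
$g = -84656$ ($g = \left(67 + 229\right) \left(-286\right) = 296 \left(-286\right) = -84656$)
$\left(235317 + g\right) + \frac{5 + 0}{-17 + 13} \cdot 70 \cdot 48 = \left(235317 - 84656\right) + \frac{5 + 0}{-17 + 13} \cdot 70 \cdot 48 = 150661 + \frac{5}{-4} \cdot 70 \cdot 48 = 150661 + 5 \left(- \frac{1}{4}\right) 70 \cdot 48 = 150661 + \left(- \frac{5}{4}\right) 70 \cdot 48 = 150661 - 4200 = 146461$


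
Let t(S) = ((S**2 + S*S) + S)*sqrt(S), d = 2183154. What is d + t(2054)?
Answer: 2183154 + 8439886*sqrt(2054) ≈ 3.8469e+8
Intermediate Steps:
t(S) = sqrt(S)*(S + 2*S**2) (t(S) = ((S**2 + S**2) + S)*sqrt(S) = (2*S**2 + S)*sqrt(S) = (S + 2*S**2)*sqrt(S) = sqrt(S)*(S + 2*S**2))
d + t(2054) = 2183154 + 2054**(3/2)*(1 + 2*2054) = 2183154 + (2054*sqrt(2054))*(1 + 4108) = 2183154 + (2054*sqrt(2054))*4109 = 2183154 + 8439886*sqrt(2054)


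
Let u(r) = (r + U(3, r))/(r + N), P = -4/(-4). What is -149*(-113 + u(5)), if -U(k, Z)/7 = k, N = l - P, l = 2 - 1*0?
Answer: 51703/3 ≈ 17234.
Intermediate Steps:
P = 1 (P = -4*(-¼) = 1)
l = 2 (l = 2 + 0 = 2)
N = 1 (N = 2 - 1*1 = 2 - 1 = 1)
U(k, Z) = -7*k
u(r) = (-21 + r)/(1 + r) (u(r) = (r - 7*3)/(r + 1) = (r - 21)/(1 + r) = (-21 + r)/(1 + r))
-149*(-113 + u(5)) = -149*(-113 + (-21 + 5)/(1 + 5)) = -149*(-113 - 16/6) = -149*(-113 + (⅙)*(-16)) = -149*(-113 - 8/3) = -149*(-347/3) = 51703/3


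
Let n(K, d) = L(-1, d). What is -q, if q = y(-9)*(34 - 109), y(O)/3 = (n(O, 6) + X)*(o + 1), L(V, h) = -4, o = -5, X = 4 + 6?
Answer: -5400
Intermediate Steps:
X = 10
n(K, d) = -4
y(O) = -72 (y(O) = 3*((-4 + 10)*(-5 + 1)) = 3*(6*(-4)) = 3*(-24) = -72)
q = 5400 (q = -72*(34 - 109) = -72*(-75) = 5400)
-q = -1*5400 = -5400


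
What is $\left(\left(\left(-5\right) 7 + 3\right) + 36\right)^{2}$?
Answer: $16$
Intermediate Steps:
$\left(\left(\left(-5\right) 7 + 3\right) + 36\right)^{2} = \left(\left(-35 + 3\right) + 36\right)^{2} = \left(-32 + 36\right)^{2} = 4^{2} = 16$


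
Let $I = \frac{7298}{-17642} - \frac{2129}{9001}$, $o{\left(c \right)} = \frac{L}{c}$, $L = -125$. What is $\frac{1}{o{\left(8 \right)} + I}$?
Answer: $- \frac{635182568}{10337724089} \approx -0.061443$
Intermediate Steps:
$o{\left(c \right)} = - \frac{125}{c}$
$I = - \frac{51624558}{79397821}$ ($I = 7298 \left(- \frac{1}{17642}\right) - \frac{2129}{9001} = - \frac{3649}{8821} - \frac{2129}{9001} = - \frac{51624558}{79397821} \approx -0.6502$)
$\frac{1}{o{\left(8 \right)} + I} = \frac{1}{- \frac{125}{8} - \frac{51624558}{79397821}} = \frac{1}{- \frac{10337724089}{635182568}} = - \frac{635182568}{10337724089}$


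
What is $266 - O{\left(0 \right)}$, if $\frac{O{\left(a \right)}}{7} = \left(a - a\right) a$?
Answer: $266$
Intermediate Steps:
$O{\left(a \right)} = 0$ ($O{\left(a \right)} = 7 \left(a - a\right) a = 7 \cdot 0 a = 7 \cdot 0 = 0$)
$266 - O{\left(0 \right)} = 266 - 0 = 266 + 0 = 266$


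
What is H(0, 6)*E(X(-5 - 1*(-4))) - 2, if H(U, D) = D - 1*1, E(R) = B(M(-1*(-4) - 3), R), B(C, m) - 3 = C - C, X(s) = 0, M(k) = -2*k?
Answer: 13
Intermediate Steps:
B(C, m) = 3 (B(C, m) = 3 + (C - C) = 3 + 0 = 3)
E(R) = 3
H(U, D) = -1 + D (H(U, D) = D - 1 = -1 + D)
H(0, 6)*E(X(-5 - 1*(-4))) - 2 = (-1 + 6)*3 - 2 = 5*3 - 2 = 15 - 2 = 13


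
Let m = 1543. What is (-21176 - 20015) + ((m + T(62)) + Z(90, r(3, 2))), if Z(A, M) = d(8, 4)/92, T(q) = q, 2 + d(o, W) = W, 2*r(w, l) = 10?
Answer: -1820955/46 ≈ -39586.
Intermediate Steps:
r(w, l) = 5 (r(w, l) = (1/2)*10 = 5)
d(o, W) = -2 + W
Z(A, M) = 1/46 (Z(A, M) = (-2 + 4)/92 = 2*(1/92) = 1/46)
(-21176 - 20015) + ((m + T(62)) + Z(90, r(3, 2))) = (-21176 - 20015) + ((1543 + 62) + 1/46) = -41191 + (1605 + 1/46) = -41191 + 73831/46 = -1820955/46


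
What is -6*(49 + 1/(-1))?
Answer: -288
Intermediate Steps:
-6*(49 + 1/(-1)) = -6*(49 - 1) = -6*48 = -288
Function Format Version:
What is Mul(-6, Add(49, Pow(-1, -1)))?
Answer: -288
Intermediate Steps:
Mul(-6, Add(49, Pow(-1, -1))) = Mul(-6, Add(49, -1)) = Mul(-6, 48) = -288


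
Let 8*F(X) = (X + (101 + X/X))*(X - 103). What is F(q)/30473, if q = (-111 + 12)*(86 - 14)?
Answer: 25402503/121892 ≈ 208.40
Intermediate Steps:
q = -7128 (q = -99*72 = -7128)
F(X) = (-103 + X)*(102 + X)/8 (F(X) = ((X + (101 + X/X))*(X - 103))/8 = ((X + (101 + 1))*(-103 + X))/8 = ((X + 102)*(-103 + X))/8 = ((102 + X)*(-103 + X))/8 = ((-103 + X)*(102 + X))/8 = (-103 + X)*(102 + X)/8)
F(q)/30473 = (-5253/4 - ⅛*(-7128) + (⅛)*(-7128)²)/30473 = (-5253/4 + 891 + (⅛)*50808384)*(1/30473) = (-5253/4 + 891 + 6351048)*(1/30473) = (25402503/4)*(1/30473) = 25402503/121892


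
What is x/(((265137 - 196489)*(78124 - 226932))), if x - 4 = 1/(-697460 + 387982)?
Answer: -1237911/3161432767073152 ≈ -3.9157e-10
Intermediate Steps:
x = 1237911/309478 (x = 4 + 1/(-697460 + 387982) = 4 + 1/(-309478) = 4 - 1/309478 = 1237911/309478 ≈ 4.0000)
x/(((265137 - 196489)*(78124 - 226932))) = 1237911/(309478*(((265137 - 196489)*(78124 - 226932)))) = 1237911/(309478*((68648*(-148808)))) = (1237911/309478)/(-10215371584) = (1237911/309478)*(-1/10215371584) = -1237911/3161432767073152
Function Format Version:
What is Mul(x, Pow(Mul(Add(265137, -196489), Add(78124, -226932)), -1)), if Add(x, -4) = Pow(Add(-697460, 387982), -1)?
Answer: Rational(-1237911, 3161432767073152) ≈ -3.9157e-10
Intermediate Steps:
x = Rational(1237911, 309478) (x = Add(4, Pow(Add(-697460, 387982), -1)) = Add(4, Pow(-309478, -1)) = Add(4, Rational(-1, 309478)) = Rational(1237911, 309478) ≈ 4.0000)
Mul(x, Pow(Mul(Add(265137, -196489), Add(78124, -226932)), -1)) = Mul(Rational(1237911, 309478), Pow(Mul(Add(265137, -196489), Add(78124, -226932)), -1)) = Mul(Rational(1237911, 309478), Pow(Mul(68648, -148808), -1)) = Mul(Rational(1237911, 309478), Pow(-10215371584, -1)) = Mul(Rational(1237911, 309478), Rational(-1, 10215371584)) = Rational(-1237911, 3161432767073152)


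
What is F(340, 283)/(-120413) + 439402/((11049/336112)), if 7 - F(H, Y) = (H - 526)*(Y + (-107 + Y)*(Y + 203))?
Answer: 17783413096689203/1330443237 ≈ 1.3367e+7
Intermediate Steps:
F(H, Y) = 7 - (-526 + H)*(Y + (-107 + Y)*(203 + Y)) (F(H, Y) = 7 - (H - 526)*(Y + (-107 + Y)*(Y + 203)) = 7 - (-526 + H)*(Y + (-107 + Y)*(203 + Y)))
F(340, 283)/(-120413) + 439402/((11049/336112)) = (-11425239 + 526*283² + 21721*340 + 51022*283 - 1*340*283² - 97*340*283)/(-120413) + 439402/((11049/336112)) = (-11425239 + 526*80089 + 7385140 + 14439226 - 1*340*80089 - 9333340)*(-1/120413) + 439402/((11049*(1/336112))) = (-11425239 + 42126814 + 7385140 + 14439226 - 27230260 - 9333340)*(-1/120413) + 439402/(11049/336112) = 15962341*(-1/120413) + 439402*(336112/11049) = -15962341/120413 + 147688285024/11049 = 17783413096689203/1330443237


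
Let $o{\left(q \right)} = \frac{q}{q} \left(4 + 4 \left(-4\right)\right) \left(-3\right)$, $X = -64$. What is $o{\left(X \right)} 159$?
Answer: $5724$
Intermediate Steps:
$o{\left(q \right)} = 36$ ($o{\left(q \right)} = 1 \left(4 - 16\right) \left(-3\right) = 1 \left(-12\right) \left(-3\right) = \left(-12\right) \left(-3\right) = 36$)
$o{\left(X \right)} 159 = 36 \cdot 159 = 5724$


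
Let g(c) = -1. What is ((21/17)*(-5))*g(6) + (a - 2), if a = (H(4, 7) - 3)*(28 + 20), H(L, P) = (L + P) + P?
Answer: 12311/17 ≈ 724.18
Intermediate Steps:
H(L, P) = L + 2*P
a = 720 (a = ((4 + 2*7) - 3)*(28 + 20) = ((4 + 14) - 3)*48 = (18 - 3)*48 = 15*48 = 720)
((21/17)*(-5))*g(6) + (a - 2) = ((21/17)*(-5))*(-1) + (720 - 2) = ((21*(1/17))*(-5))*(-1) + 718 = ((21/17)*(-5))*(-1) + 718 = -105/17*(-1) + 718 = 105/17 + 718 = 12311/17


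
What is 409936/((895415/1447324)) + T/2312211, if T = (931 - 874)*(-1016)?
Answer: 457286115013890408/690129470855 ≈ 6.6261e+5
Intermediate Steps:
T = -57912 (T = 57*(-1016) = -57912)
409936/((895415/1447324)) + T/2312211 = 409936/((895415/1447324)) - 57912/2312211 = 409936/((895415*(1/1447324))) - 57912*1/2312211 = 409936/(895415/1447324) - 19304/770737 = 409936*(1447324/895415) - 19304/770737 = 593310211264/895415 - 19304/770737 = 457286115013890408/690129470855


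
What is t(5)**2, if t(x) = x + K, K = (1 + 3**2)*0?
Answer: 25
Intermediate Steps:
K = 0 (K = (1 + 9)*0 = 10*0 = 0)
t(x) = x (t(x) = x + 0 = x)
t(5)**2 = 5**2 = 25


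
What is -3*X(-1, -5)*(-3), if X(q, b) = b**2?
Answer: 225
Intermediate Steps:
-3*X(-1, -5)*(-3) = -3*(-5)**2*(-3) = -3*25*(-3) = -75*(-3) = 225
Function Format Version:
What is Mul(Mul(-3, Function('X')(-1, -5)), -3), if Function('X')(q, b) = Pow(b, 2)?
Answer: 225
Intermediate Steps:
Mul(Mul(-3, Function('X')(-1, -5)), -3) = Mul(Mul(-3, Pow(-5, 2)), -3) = Mul(Mul(-3, 25), -3) = Mul(-75, -3) = 225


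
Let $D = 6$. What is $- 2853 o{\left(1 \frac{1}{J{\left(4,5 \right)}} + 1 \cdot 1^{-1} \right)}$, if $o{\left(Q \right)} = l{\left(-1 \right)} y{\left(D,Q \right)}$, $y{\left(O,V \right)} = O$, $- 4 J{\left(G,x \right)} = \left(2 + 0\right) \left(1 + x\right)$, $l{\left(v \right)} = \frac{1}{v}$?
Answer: $17118$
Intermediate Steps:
$J{\left(G,x \right)} = - \frac{1}{2} - \frac{x}{2}$ ($J{\left(G,x \right)} = - \frac{\left(2 + 0\right) \left(1 + x\right)}{4} = - \frac{2 \left(1 + x\right)}{4} = - \frac{2 + 2 x}{4} = - \frac{1}{2} - \frac{x}{2}$)
$o{\left(Q \right)} = -6$ ($o{\left(Q \right)} = \frac{1}{-1} \cdot 6 = \left(-1\right) 6 = -6$)
$- 2853 o{\left(1 \frac{1}{J{\left(4,5 \right)}} + 1 \cdot 1^{-1} \right)} = \left(-2853\right) \left(-6\right) = 17118$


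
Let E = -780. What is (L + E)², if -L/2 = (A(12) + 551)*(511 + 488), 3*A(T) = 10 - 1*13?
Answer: 1209296102400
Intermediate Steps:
A(T) = -1 (A(T) = (10 - 1*13)/3 = (10 - 13)/3 = (⅓)*(-3) = -1)
L = -1098900 (L = -2*(-1 + 551)*(511 + 488) = -1100*999 = -2*549450 = -1098900)
(L + E)² = (-1098900 - 780)² = (-1099680)² = 1209296102400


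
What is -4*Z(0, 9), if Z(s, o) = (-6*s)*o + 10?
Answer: -40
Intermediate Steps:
Z(s, o) = 10 - 6*o*s (Z(s, o) = -6*o*s + 10 = 10 - 6*o*s)
-4*Z(0, 9) = -4*(10 - 6*9*0) = -4*(10 + 0) = -4*10 = -40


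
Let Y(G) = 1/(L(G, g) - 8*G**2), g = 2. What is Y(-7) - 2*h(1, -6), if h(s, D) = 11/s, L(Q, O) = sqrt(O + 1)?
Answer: -3380934/153661 - sqrt(3)/153661 ≈ -22.003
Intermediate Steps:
L(Q, O) = sqrt(1 + O)
Y(G) = 1/(sqrt(3) - 8*G**2) (Y(G) = 1/(sqrt(1 + 2) - 8*G**2) = 1/(sqrt(3) - 8*G**2))
Y(-7) - 2*h(1, -6) = -1/(-sqrt(3) + 8*(-7)**2) - 22/1 = -1/(-sqrt(3) + 8*49) - 22 = -1/(-sqrt(3) + 392) - 2*11 = -1/(392 - sqrt(3)) - 22 = -22 - 1/(392 - sqrt(3))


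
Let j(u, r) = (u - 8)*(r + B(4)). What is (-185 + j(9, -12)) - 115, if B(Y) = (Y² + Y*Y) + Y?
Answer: -276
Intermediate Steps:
B(Y) = Y + 2*Y² (B(Y) = (Y² + Y²) + Y = 2*Y² + Y = Y + 2*Y²)
j(u, r) = (-8 + u)*(36 + r) (j(u, r) = (u - 8)*(r + 4*(1 + 2*4)) = (-8 + u)*(r + 4*(1 + 8)) = (-8 + u)*(r + 4*9) = (-8 + u)*(r + 36) = (-8 + u)*(36 + r))
(-185 + j(9, -12)) - 115 = (-185 + (-288 - 8*(-12) + 36*9 - 12*9)) - 115 = (-185 + (-288 + 96 + 324 - 108)) - 115 = (-185 + 24) - 115 = -161 - 115 = -276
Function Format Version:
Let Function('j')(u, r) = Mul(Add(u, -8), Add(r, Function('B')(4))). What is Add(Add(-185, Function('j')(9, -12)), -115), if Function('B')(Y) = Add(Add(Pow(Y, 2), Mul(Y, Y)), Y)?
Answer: -276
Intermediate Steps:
Function('B')(Y) = Add(Y, Mul(2, Pow(Y, 2))) (Function('B')(Y) = Add(Add(Pow(Y, 2), Pow(Y, 2)), Y) = Add(Mul(2, Pow(Y, 2)), Y) = Add(Y, Mul(2, Pow(Y, 2))))
Function('j')(u, r) = Mul(Add(-8, u), Add(36, r)) (Function('j')(u, r) = Mul(Add(u, -8), Add(r, Mul(4, Add(1, Mul(2, 4))))) = Mul(Add(-8, u), Add(r, Mul(4, Add(1, 8)))) = Mul(Add(-8, u), Add(r, Mul(4, 9))) = Mul(Add(-8, u), Add(r, 36)) = Mul(Add(-8, u), Add(36, r)))
Add(Add(-185, Function('j')(9, -12)), -115) = Add(Add(-185, Add(-288, Mul(-8, -12), Mul(36, 9), Mul(-12, 9))), -115) = Add(Add(-185, Add(-288, 96, 324, -108)), -115) = Add(Add(-185, 24), -115) = Add(-161, -115) = -276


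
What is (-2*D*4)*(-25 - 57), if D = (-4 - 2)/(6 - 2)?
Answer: -984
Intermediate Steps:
D = -3/2 (D = -6/4 = -6*1/4 = -3/2 ≈ -1.5000)
(-2*D*4)*(-25 - 57) = (-2*(-3/2)*4)*(-25 - 57) = (3*4)*(-82) = 12*(-82) = -984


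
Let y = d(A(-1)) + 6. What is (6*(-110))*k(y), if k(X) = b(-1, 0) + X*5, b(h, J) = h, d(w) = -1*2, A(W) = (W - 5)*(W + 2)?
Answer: -12540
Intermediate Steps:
A(W) = (-5 + W)*(2 + W)
d(w) = -2
y = 4 (y = -2 + 6 = 4)
k(X) = -1 + 5*X (k(X) = -1 + X*5 = -1 + 5*X)
(6*(-110))*k(y) = (6*(-110))*(-1 + 5*4) = -660*(-1 + 20) = -660*19 = -12540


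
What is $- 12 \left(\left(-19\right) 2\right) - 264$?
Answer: $192$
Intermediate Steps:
$- 12 \left(\left(-19\right) 2\right) - 264 = \left(-12\right) \left(-38\right) - 264 = 456 - 264 = 192$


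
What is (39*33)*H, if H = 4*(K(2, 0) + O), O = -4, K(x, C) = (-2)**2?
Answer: 0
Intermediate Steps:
K(x, C) = 4
H = 0 (H = 4*(4 - 4) = 4*0 = 0)
(39*33)*H = (39*33)*0 = 1287*0 = 0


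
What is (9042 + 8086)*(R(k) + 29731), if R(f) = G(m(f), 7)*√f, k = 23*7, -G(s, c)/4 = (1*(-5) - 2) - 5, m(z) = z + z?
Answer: 509232568 + 822144*√161 ≈ 5.1966e+8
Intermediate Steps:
m(z) = 2*z
G(s, c) = 48 (G(s, c) = -4*((1*(-5) - 2) - 5) = -4*((-5 - 2) - 5) = -4*(-7 - 5) = -4*(-12) = 48)
k = 161
R(f) = 48*√f
(9042 + 8086)*(R(k) + 29731) = (9042 + 8086)*(48*√161 + 29731) = 17128*(29731 + 48*√161) = 509232568 + 822144*√161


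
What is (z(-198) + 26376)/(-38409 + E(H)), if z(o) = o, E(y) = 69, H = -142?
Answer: -4363/6390 ≈ -0.68279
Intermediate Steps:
(z(-198) + 26376)/(-38409 + E(H)) = (-198 + 26376)/(-38409 + 69) = 26178/(-38340) = 26178*(-1/38340) = -4363/6390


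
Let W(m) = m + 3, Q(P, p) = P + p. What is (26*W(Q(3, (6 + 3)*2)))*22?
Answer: 13728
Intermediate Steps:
W(m) = 3 + m
(26*W(Q(3, (6 + 3)*2)))*22 = (26*(3 + (3 + (6 + 3)*2)))*22 = (26*(3 + (3 + 9*2)))*22 = (26*(3 + (3 + 18)))*22 = (26*(3 + 21))*22 = (26*24)*22 = 624*22 = 13728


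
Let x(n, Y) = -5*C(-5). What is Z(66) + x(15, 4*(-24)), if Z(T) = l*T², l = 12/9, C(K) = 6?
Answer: 5778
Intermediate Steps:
x(n, Y) = -30 (x(n, Y) = -5*6 = -30)
l = 4/3 (l = 12*(⅑) = 4/3 ≈ 1.3333)
Z(T) = 4*T²/3
Z(66) + x(15, 4*(-24)) = (4/3)*66² - 30 = (4/3)*4356 - 30 = 5808 - 30 = 5778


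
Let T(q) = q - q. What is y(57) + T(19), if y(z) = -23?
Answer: -23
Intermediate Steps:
T(q) = 0
y(57) + T(19) = -23 + 0 = -23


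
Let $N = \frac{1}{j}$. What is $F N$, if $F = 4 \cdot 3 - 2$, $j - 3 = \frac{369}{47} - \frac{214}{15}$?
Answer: $- \frac{3525}{1204} \approx -2.9277$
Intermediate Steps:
$j = - \frac{2408}{705}$ ($j = 3 + \left(\frac{369}{47} - \frac{214}{15}\right) = 3 - \frac{4523}{705} = - \frac{2408}{705} \approx -3.4156$)
$F = 10$ ($F = 12 - 2 = 10$)
$N = - \frac{705}{2408}$ ($N = \frac{1}{- \frac{2408}{705}} = - \frac{705}{2408} \approx -0.29277$)
$F N = 10 \left(- \frac{705}{2408}\right) = - \frac{3525}{1204}$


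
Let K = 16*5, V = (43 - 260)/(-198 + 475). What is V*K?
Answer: -17360/277 ≈ -62.672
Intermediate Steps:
V = -217/277 ≈ -0.78339
K = 80
V*K = -217/277*80 = -17360/277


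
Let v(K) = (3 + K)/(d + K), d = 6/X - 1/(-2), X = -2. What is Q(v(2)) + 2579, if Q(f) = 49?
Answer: 2628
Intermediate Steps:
d = -5/2 (d = 6/(-2) - 1/(-2) = 6*(-½) - 1*(-½) = -3 + ½ = -5/2 ≈ -2.5000)
v(K) = (3 + K)/(-5/2 + K)
Q(v(2)) + 2579 = 49 + 2579 = 2628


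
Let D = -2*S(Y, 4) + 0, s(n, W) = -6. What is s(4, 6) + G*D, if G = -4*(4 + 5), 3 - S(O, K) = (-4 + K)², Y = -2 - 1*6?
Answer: 210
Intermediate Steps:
Y = -8 (Y = -2 - 6 = -8)
S(O, K) = 3 - (-4 + K)²
G = -36 (G = -4*9 = -36)
D = -6 (D = -2*(3 - (-4 + 4)²) + 0 = -2*(3 - 1*0²) + 0 = -2*(3 - 1*0) + 0 = -2*(3 + 0) + 0 = -2*3 + 0 = -6 + 0 = -6)
s(4, 6) + G*D = -6 - 36*(-6) = -6 + 216 = 210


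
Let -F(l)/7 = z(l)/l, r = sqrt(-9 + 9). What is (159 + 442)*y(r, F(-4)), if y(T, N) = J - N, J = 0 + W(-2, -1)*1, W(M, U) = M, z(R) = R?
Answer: 3005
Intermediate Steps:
r = 0 (r = sqrt(0) = 0)
F(l) = -7 (F(l) = -7*l/l = -7*1 = -7)
J = -2 (J = 0 - 2*1 = 0 - 2 = -2)
y(T, N) = -2 - N
(159 + 442)*y(r, F(-4)) = (159 + 442)*(-2 - 1*(-7)) = 601*(-2 + 7) = 601*5 = 3005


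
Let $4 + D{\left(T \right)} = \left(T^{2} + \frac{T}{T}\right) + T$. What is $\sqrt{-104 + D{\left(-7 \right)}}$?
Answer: $i \sqrt{65} \approx 8.0623 i$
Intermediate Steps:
$D{\left(T \right)} = -3 + T + T^{2}$ ($D{\left(T \right)} = -4 + \left(\left(T^{2} + \frac{T}{T}\right) + T\right) = -4 + \left(\left(T^{2} + 1\right) + T\right) = -4 + \left(\left(1 + T^{2}\right) + T\right) = -4 + \left(1 + T + T^{2}\right) = -3 + T + T^{2}$)
$\sqrt{-104 + D{\left(-7 \right)}} = \sqrt{-104 - \left(10 - 49\right)} = \sqrt{-104 - -39} = \sqrt{-104 + 39} = \sqrt{-65} = i \sqrt{65}$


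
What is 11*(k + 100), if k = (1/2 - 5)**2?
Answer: 5291/4 ≈ 1322.8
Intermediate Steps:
k = 81/4 (k = (1/2 - 5)**2 = (-9/2)**2 = 81/4 ≈ 20.250)
11*(k + 100) = 11*(81/4 + 100) = 11*(481/4) = 5291/4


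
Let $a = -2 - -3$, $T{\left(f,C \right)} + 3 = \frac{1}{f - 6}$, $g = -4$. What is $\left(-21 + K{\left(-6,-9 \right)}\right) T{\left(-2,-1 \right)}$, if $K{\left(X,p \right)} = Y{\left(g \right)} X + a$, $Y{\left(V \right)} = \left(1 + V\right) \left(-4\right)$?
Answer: $\frac{575}{2} \approx 287.5$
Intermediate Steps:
$T{\left(f,C \right)} = -3 + \frac{1}{-6 + f}$ ($T{\left(f,C \right)} = -3 + \frac{1}{f - 6} = -3 + \frac{1}{-6 + f}$)
$Y{\left(V \right)} = -4 - 4 V$
$a = 1$ ($a = -2 + 3 = 1$)
$K{\left(X,p \right)} = 1 + 12 X$ ($K{\left(X,p \right)} = \left(-4 - -16\right) X + 1 = \left(-4 + 16\right) X + 1 = 12 X + 1 = 1 + 12 X$)
$\left(-21 + K{\left(-6,-9 \right)}\right) T{\left(-2,-1 \right)} = \left(-21 + \left(1 + 12 \left(-6\right)\right)\right) \frac{19 - -6}{-6 - 2} = \left(-21 + \left(1 - 72\right)\right) \frac{19 + 6}{-8} = \left(-21 - 71\right) \left(\left(- \frac{1}{8}\right) 25\right) = \left(-92\right) \left(- \frac{25}{8}\right) = \frac{575}{2}$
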